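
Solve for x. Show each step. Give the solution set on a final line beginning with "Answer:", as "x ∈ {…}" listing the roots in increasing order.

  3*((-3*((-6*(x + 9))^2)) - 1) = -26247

Step 1. [3*((-3*((-6*(x + 9))^2)) - 1) = -26247] divide by the outer 3. So div: (-3*((-6*(x + 9))^2)) - 1 = -8749.
Step 2. [(-3*((-6*(x + 9))^2)) - 1 = -8749] -1 is outermost — add 1 both sides, so sub: -3*((-6*(x + 9))^2) = -8748.
Step 3. [-3*((-6*(x + 9))^2) = -8748] -3 out front; divide by -3, so div: (-6*(x + 9))^2 = 2916.
Step 4. [(-6*(x + 9))^2 = 2916] LHS squared, RHS 2916 ≥ 0: apply √ (±) ⇒ sqrt: -6*(x + 9) = 54 or -54.
Step 5. [-6*(x + 9) = 54 or -54] LHS = -6·(…); ÷-6 both sides, so div: x + 9 = -9 or 9.
Step 6. [x + 9 = -9 or 9] +9 is outermost — subtract 9 both sides. So sub: x = -18 or 0.

Answer: x ∈ {-18, 0}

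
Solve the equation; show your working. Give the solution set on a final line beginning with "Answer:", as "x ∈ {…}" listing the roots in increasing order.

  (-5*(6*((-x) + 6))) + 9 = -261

Step 1. [(-5*(6*((-x) + 6))) + 9 = -261] the outer +9 inverts by subtracting 9, so sub: -5*(6*((-x) + 6)) = -270.
Step 2. [-5*(6*((-x) + 6)) = -270] LHS = -5·(…); ÷-5 both sides ⇒ div: 6*((-x) + 6) = 54.
Step 3. [6*((-x) + 6) = 54] LHS = 6·(…); ÷6 both sides, so div: (-x) + 6 = 9.
Step 4. [(-x) + 6 = 9] +6 is outermost — subtract 6 both sides ⇒ sub: -x = 3.
Step 5. [-x = 3] flip signs both sides, so neg: x = -3.

Answer: x ∈ {-3}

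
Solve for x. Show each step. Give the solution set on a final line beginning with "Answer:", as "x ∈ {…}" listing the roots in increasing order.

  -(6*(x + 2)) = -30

Step 1. [-(6*(x + 2)) = -30] LHS negated; negate both sides, so neg: 6*(x + 2) = 30.
Step 2. [6*(x + 2) = 30] leading coefficient 6: divide by 6 ⇒ div: x + 2 = 5.
Step 3. [x + 2 = 5] the outer +2 inverts by subtracting 2 ⇒ sub: x = 3.

Answer: x ∈ {3}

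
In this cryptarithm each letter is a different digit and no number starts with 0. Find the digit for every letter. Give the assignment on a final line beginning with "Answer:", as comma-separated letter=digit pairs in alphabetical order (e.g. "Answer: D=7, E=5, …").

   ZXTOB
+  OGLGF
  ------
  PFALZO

Step 1. [col 1: B + F ≡ O (mod 10)] column 1 (B + F ≡ O (mod 10), carry-in 0) doesn't pin O yet; pick O=8 and continue. So O=8.
Step 2. [col 1: B + F ≡ O (mod 10)] F=2 is one option consistent with column 1 (B + F ≡ O (mod 10), carry-in 0) — take it. So F=2.
Step 3. [col 1: B + F ≡ O (mod 10)] from column 1 (F=2, O=8, carry-in 0, digits 2,8 already taken and all letters distinct): B must equal 6 ⇒ B=6.
Step 4. [P] the sum has 6 digits but both addends have 5; that extra leading digit P is the final carry, namely 1 ⇒ P=1.
Step 5. [col 2: O + G ≡ Z (mod 10)] no forcing yet in column 2 (carry-in 0); G=5 is free and consistent — try it. So G=5.
Step 6. [col 2: O + G ≡ Z (mod 10)] in column 2 we have O+G≡Z with carry-in 0; given O=8, G=5 and digits 1,2,5,6,8 already taken and all letters distinct, that pins Z to 3, so Z=3.
Step 7. [col 3: T + L ≡ L (mod 10)] from column 3 (nothing yet, carry-in 1, digits 1,2,3,5,6,8 already taken and all letters distinct): T must equal 9 ⇒ T=9.
Step 8. [col 3: T + L ≡ L (mod 10)] column 3 (T + L ≡ L (mod 10), carry-in 1) doesn't pin L yet; pick L=7 and continue. So L=7.
Step 9. [col 4: X + G ≡ A (mod 10)] column 4: given G=5, carry-in 1, and digits 1,2,3,5,6,7,8,9 already taken and all letters distinct, X+G≡A (mod 10) forces A=0, so A=0.
Step 10. [col 4: X + G ≡ A (mod 10)] in column 4 we have X+G≡A with carry-in 1; given G=5, A=0 and digits 0,1,2,3,5,6,7,8,9 already taken and all letters distinct, that pins X to 4 ⇒ X=4.

Answer: A=0, B=6, F=2, G=5, L=7, O=8, P=1, T=9, X=4, Z=3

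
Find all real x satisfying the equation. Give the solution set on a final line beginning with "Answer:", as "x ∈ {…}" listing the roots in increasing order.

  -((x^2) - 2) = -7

Step 1. [-((x^2) - 2) = -7] LHS negated; negate both sides, so neg: (x^2) - 2 = 7.
Step 2. [(x^2) - 2 = 7] the outer -2 inverts by adding 2. So sub: x^2 = 9.
Step 3. [x^2 = 9] LHS squared, RHS 9 ≥ 0: apply √ (±) ⇒ sqrt: x = 3 or -3.

Answer: x ∈ {-3, 3}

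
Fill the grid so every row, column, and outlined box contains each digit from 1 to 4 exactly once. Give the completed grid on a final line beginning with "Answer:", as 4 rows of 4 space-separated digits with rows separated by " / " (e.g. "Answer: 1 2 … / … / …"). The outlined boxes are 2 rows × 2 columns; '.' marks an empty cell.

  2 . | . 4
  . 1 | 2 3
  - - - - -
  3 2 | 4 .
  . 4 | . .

Step 1. [r3c4∈{1}] r3c4's peers cover all but 1, so r3c4=1.
Step 2. [r4c1∈{1}] only 1 remains possible at r4c1, so r4c1=1.
Step 3. [r1c2∈{3}] r1c2 is down to just 3 ⇒ r1c2=3.
Step 4. [r1c3∈{1}] r1c3's peers cover all but 1 ⇒ r1c3=1.
Step 5. [r2c1∈{4}] nothing but 4 survives at r2c1, so r2c1=4.
Step 6. [r4c4∈{2}] r4c4 is down to just 2 ⇒ r4c4=2.
Step 7. [r4c3∈{3}] only 3 remains possible at r4c3. So r4c3=3.

Answer: 2 3 1 4 / 4 1 2 3 / 3 2 4 1 / 1 4 3 2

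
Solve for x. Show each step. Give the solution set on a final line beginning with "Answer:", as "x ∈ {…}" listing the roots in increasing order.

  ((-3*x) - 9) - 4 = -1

Step 1. [((-3*x) - 9) - 4 = -1] -4 is outermost — add 4 both sides, so sub: (-3*x) - 9 = 3.
Step 2. [(-3*x) - 9 = 3] add 9: x sits inside (… - 9). So sub: -3*x = 12.
Step 3. [-3*x = 12] divide by the outer -3 ⇒ div: x = -4.

Answer: x ∈ {-4}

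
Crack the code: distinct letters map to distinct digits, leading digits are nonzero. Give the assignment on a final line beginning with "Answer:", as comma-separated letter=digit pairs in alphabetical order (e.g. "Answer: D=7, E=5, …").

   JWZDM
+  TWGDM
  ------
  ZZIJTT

Step 1. [Z] Z is the leading digit of a 6-digit sum of two 5-digit numbers; the final carry is exactly 1, so Z=1.
Step 2. [col 1: M + M ≡ T (mod 10)] T=6 is one option consistent with column 1 (M + M ≡ T (mod 10), carry-in 0) — take it, so T=6.
Step 3. [col 1: M + M ≡ T (mod 10)] no forcing yet in column 1 (carry-in 0); M=3 is free and consistent — try it, so M=3.
Step 4. [col 2: D + D ≡ T (mod 10)] in column 2 we have D+D≡T with carry-in 0; given T=6 and digits 1,3,6 already taken and all letters distinct, that pins D to 8 ⇒ D=8.
Step 5. [col 3: Z + G ≡ J (mod 10)] column 3 (Z + G ≡ J (mod 10), carry-in 1) doesn't pin G yet; pick G=2 and continue ⇒ G=2.
Step 6. [col 3: Z + G ≡ J (mod 10)] column 3 reads Z+G+carry(1)=J with Z=1, G=2; with digits 1,2,3,6,8 already taken and all letters distinct, the only value for J is 4 ⇒ J=4.
Step 7. [col 4: W + W ≡ I (mod 10)] in column 4 we have W+W≡I with carry-in 0; given nothing yet and digits 1,2,3,4,6,8 already taken and all letters distinct, that pins I to 0, so I=0.
Step 8. [col 4: W + W ≡ I (mod 10)] from column 4 (I=0, carry-in 0, digits 0,1,2,3,4,6,8 already taken and all letters distinct): W must equal 5, so W=5.

Answer: D=8, G=2, I=0, J=4, M=3, T=6, W=5, Z=1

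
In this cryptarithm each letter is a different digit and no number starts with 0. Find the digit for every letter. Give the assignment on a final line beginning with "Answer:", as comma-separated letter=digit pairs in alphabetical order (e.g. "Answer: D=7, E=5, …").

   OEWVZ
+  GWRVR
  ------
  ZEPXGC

Step 1. [col 1: Z + R ≡ C (mod 10)] column 1 (Z + R ≡ C (mod 10), carry-in 0) doesn't pin C yet; pick C=0 and continue. So C=0.
Step 2. [col 1: Z + R ≡ C (mod 10)] column 1 (Z + R ≡ C (mod 10), carry-in 0) doesn't pin Z yet; pick Z=1 and continue. So Z=1.
Step 3. [col 1: Z + R ≡ C (mod 10)] in column 1 we have Z+R≡C with carry-in 0; given Z=1, C=0 and digits 0,1 already taken and all letters distinct, that pins R to 9, so R=9.
Step 4. [col 2: V + V ≡ G (mod 10)] several values work for G in column 2 (V + V ≡ G (mod 10), carry-in 1); try G=7 ⇒ G=7.
Step 5. [col 2: V + V ≡ G (mod 10)] column 2 (V + V ≡ G (mod 10), carry-in 1) doesn't pin V yet; pick V=3 and continue ⇒ V=3.
Step 6. [col 3: W + R ≡ X (mod 10)] X=4 is one option consistent with column 3 (W + R ≡ X (mod 10), carry-in 0) — take it ⇒ X=4.
Step 7. [col 3: W + R ≡ X (mod 10)] in column 3 we have W+R≡X with carry-in 0; given R=9, X=4 and digits 0,1,3,4,7,9 already taken and all letters distinct, that pins W to 5, so W=5.
Step 8. [col 4: E + W ≡ P (mod 10)] several values work for P in column 4 (E + W ≡ P (mod 10), carry-in 1); try P=2 ⇒ P=2.
Step 9. [col 4: E + W ≡ P (mod 10)] from column 4 (W=5, P=2, carry-in 1, digits 0,1,2,3,4,5,7,9 already taken and all letters distinct): E must equal 6, so E=6.
Step 10. [col 5: O + G ≡ E (mod 10)] from column 5 (G=7, E=6, carry-in 1, digits 0,1,2,3,4,5,6,7,9 already taken and all letters distinct): O must equal 8, so O=8.

Answer: C=0, E=6, G=7, O=8, P=2, R=9, V=3, W=5, X=4, Z=1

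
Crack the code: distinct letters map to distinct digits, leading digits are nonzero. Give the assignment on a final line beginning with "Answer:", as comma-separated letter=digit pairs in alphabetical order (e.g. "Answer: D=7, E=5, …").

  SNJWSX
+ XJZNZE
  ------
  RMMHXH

Step 1. [col 1: X + E ≡ H (mod 10)] no forcing yet in column 1 (carry-in 0); E=9 is free and consistent — try it ⇒ E=9.
Step 2. [col 1: X + E ≡ H (mod 10)] no forcing yet in column 1 (carry-in 0); X=1 is free and consistent — try it. So X=1.
Step 3. [col 1: X + E ≡ H (mod 10)] column 1: given X=1, E=9, carry-in 0, and digits 1,9 already taken and all letters distinct, X+E≡H (mod 10) forces H=0 ⇒ H=0.
Step 4. [col 2: S + Z ≡ X (mod 10)] several values work for S in column 2 (S + Z ≡ X (mod 10), carry-in 1); try S=7, so S=7.
Step 5. [col 2: S + Z ≡ X (mod 10)] in column 2 we have S+Z≡X with carry-in 1; given S=7, X=1 and digits 0,1,7,9 already taken and all letters distinct, that pins Z to 3. So Z=3.
Step 6. [col 3: W + N ≡ H (mod 10)] several values work for N in column 3 (W + N ≡ H (mod 10), carry-in 1); try N=4 ⇒ N=4.
Step 7. [col 3: W + N ≡ H (mod 10)] column 3: given N=4, H=0, carry-in 1, and digits 0,1,3,4,7,9 already taken and all letters distinct, W+N≡H (mod 10) forces W=5 ⇒ W=5.
Step 8. [col 4: J + Z ≡ M (mod 10)] J=2 is one option consistent with column 4 (J + Z ≡ M (mod 10), carry-in 1) — take it, so J=2.
Step 9. [col 4: J + Z ≡ M (mod 10)] in column 4 we have J+Z≡M with carry-in 1; given J=2, Z=3 and digits 0,1,2,3,4,5,7,9 already taken and all letters distinct, that pins M to 6. So M=6.
Step 10. [col 6: S + X ≡ R (mod 10)] column 6 reads S+X+carry(0)=R with S=7, X=1; with digits 0,1,2,3,4,5,6,7,9 already taken and all letters distinct, the only value for R is 8 ⇒ R=8.

Answer: E=9, H=0, J=2, M=6, N=4, R=8, S=7, W=5, X=1, Z=3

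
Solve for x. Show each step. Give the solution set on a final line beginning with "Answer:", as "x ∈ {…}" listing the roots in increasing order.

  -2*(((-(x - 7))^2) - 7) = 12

Step 1. [-2*(((-(x - 7))^2) - 7) = 12] -2·(inner) — divide through by -2 ⇒ div: ((-(x - 7))^2) - 7 = -6.
Step 2. [((-(x - 7))^2) - 7 = -6] -7 is outermost — add 7 both sides. So sub: (-(x - 7))^2 = 1.
Step 3. [(-(x - 7))^2 = 1] LHS squared, RHS 1 ≥ 0: apply √ (±). So sqrt: -(x - 7) = 1 or -1.
Step 4. [-(x - 7) = 1 or -1] LHS negated; negate both sides, so neg: x - 7 = -1 or 1.
Step 5. [x - 7 = -1 or 1] peel the -7: add 7 from each side ⇒ sub: x = 6 or 8.

Answer: x ∈ {6, 8}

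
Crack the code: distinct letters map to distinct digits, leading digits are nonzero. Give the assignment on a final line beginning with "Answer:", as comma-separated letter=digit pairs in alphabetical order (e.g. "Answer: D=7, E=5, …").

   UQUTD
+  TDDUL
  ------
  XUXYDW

Step 1. [X] X is the leading digit of a 6-digit sum of two 5-digit numbers; the final carry is exactly 1 ⇒ X=1.
Step 2. [col 1: D + L ≡ W (mod 10)] column 1 (D + L ≡ W (mod 10), carry-in 0) doesn't pin W yet; pick W=7 and continue, so W=7.
Step 3. [col 1: D + L ≡ W (mod 10)] column 1 (D + L ≡ W (mod 10), carry-in 0) doesn't pin D yet; pick D=4 and continue ⇒ D=4.
Step 4. [col 1: D + L ≡ W (mod 10)] column 1: given D=4, W=7, carry-in 0, and digits 1,4,7 already taken and all letters distinct, D+L≡W (mod 10) forces L=3, so L=3.
Step 5. [col 2: T + U ≡ D (mod 10)] several values work for U in column 2 (T + U ≡ D (mod 10), carry-in 0); try U=5, so U=5.
Step 6. [col 2: T + U ≡ D (mod 10)] from column 2 (U=5, D=4, carry-in 0, digits 1,3,4,5,7 already taken and all letters distinct): T must equal 9. So T=9.
Step 7. [col 3: U + D ≡ Y (mod 10)] column 3: given U=5, D=4, carry-in 1, and digits 1,3,4,5,7,9 already taken and all letters distinct, U+D≡Y (mod 10) forces Y=0. So Y=0.
Step 8. [col 4: Q + D ≡ X (mod 10)] column 4: given D=4, X=1, carry-in 1, and digits 0,1,3,4,5,7,9 already taken and all letters distinct, Q+D≡X (mod 10) forces Q=6 ⇒ Q=6.

Answer: D=4, L=3, Q=6, T=9, U=5, W=7, X=1, Y=0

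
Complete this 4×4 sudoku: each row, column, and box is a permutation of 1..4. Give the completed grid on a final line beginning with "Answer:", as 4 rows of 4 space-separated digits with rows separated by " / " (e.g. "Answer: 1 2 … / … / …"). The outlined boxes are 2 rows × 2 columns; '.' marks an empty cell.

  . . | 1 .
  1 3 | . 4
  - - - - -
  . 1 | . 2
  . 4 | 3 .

Step 1. [r4c1∈{2}] r4c1's peers cover all but 2, so r4c1=2.
Step 2. [r4c4∈{1}] nothing but 1 survives at r4c4 ⇒ r4c4=1.
Step 3. [r2c3∈{2}] only 2 remains possible at r2c3. So r2c3=2.
Step 4. [r3c3∈{4}] only 4 remains possible at r3c3 ⇒ r3c3=4.
Step 5. [r1c4∈{3}] r1c4 is down to just 3, so r1c4=3.
Step 6. [r3c1∈{3}] only 3 remains possible at r3c1 ⇒ r3c1=3.
Step 7. [r1c1∈{4}] r1c1 has the single candidate 4 ⇒ r1c1=4.
Step 8. [r1c2∈{2}] r1c2 has the single candidate 2, so r1c2=2.

Answer: 4 2 1 3 / 1 3 2 4 / 3 1 4 2 / 2 4 3 1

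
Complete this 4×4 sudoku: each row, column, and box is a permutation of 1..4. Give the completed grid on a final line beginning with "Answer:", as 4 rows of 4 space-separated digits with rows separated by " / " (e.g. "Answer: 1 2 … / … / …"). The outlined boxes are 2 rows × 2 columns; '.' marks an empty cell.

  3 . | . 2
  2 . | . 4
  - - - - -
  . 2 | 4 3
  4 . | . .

Step 1. [r2c2∈{1}] r2c2's peers cover all but 1 ⇒ r2c2=1.
Step 2. [r1c3∈{1}] r1c3 is down to just 1 ⇒ r1c3=1.
Step 3. [r4c4∈{1}] r4c4 has the single candidate 1, so r4c4=1.
Step 4. [r4c3∈{2}] r4c3 is down to just 2, so r4c3=2.
Step 5. [r2c3∈{3}] r2c3 is down to just 3, so r2c3=3.
Step 6. [r3c1∈{1}] r3c1 is down to just 1 ⇒ r3c1=1.
Step 7. [r1c2∈{4}] r1c2 has the single candidate 4, so r1c2=4.
Step 8. [r4c2∈{3}] r4c2 has the single candidate 3. So r4c2=3.

Answer: 3 4 1 2 / 2 1 3 4 / 1 2 4 3 / 4 3 2 1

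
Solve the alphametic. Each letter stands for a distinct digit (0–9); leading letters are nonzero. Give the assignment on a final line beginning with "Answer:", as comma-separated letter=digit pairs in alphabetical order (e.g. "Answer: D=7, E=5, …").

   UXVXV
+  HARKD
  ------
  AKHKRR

Step 1. [A] the sum has 6 digits but both addends have 5; that extra leading digit A is the final carry, namely 1 ⇒ A=1.
Step 2. [col 1: V + D ≡ R (mod 10)] no forcing yet in column 1 (carry-in 0); R=0 is free and consistent — try it, so R=0.
Step 3. [col 1: V + D ≡ R (mod 10)] several values work for D in column 1 (V + D ≡ R (mod 10), carry-in 0); try D=7. So D=7.
Step 4. [col 1: V + D ≡ R (mod 10)] from column 1 (D=7, R=0, carry-in 0, digits 0,1,7 already taken and all letters distinct): V must equal 3, so V=3.
Step 5. [col 2: X + K ≡ R (mod 10)] column 2 (X + K ≡ R (mod 10), carry-in 1) doesn't pin K yet; pick K=4 and continue, so K=4.
Step 6. [col 2: X + K ≡ R (mod 10)] from column 2 (K=4, R=0, carry-in 1, digits 0,1,3,4,7 already taken and all letters distinct): X must equal 5 ⇒ X=5.
Step 7. [col 4: X + A ≡ H (mod 10)] from column 4 (X=5, A=1, carry-in 0, digits 0,1,3,4,5,7 already taken and all letters distinct): H must equal 6, so H=6.
Step 8. [col 5: U + H ≡ K (mod 10)] in column 5 we have U+H≡K with carry-in 0; given H=6, K=4 and digits 0,1,3,4,5,6,7 already taken and all letters distinct, that pins U to 8, so U=8.

Answer: A=1, D=7, H=6, K=4, R=0, U=8, V=3, X=5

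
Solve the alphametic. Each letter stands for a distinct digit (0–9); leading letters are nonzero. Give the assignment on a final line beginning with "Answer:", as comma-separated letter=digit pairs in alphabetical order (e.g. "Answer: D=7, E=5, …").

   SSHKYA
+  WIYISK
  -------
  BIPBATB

Step 1. [col 1: A + K ≡ B (mod 10)] column 1 (A + K ≡ B (mod 10), carry-in 0) doesn't pin K yet; pick K=5 and continue, so K=5.
Step 2. [col 1: A + K ≡ B (mod 10)] A=6 is one option consistent with column 1 (A + K ≡ B (mod 10), carry-in 0) — take it. So A=6.
Step 3. [col 1: A + K ≡ B (mod 10)] from column 1 (A=6, K=5, carry-in 0, digits 5,6 already taken and all letters distinct): B must equal 1, so B=1.
Step 4. [col 2: Y + S ≡ T (mod 10)] S=8 is one option consistent with column 2 (Y + S ≡ T (mod 10), carry-in 1) — take it ⇒ S=8.
Step 5. [col 2: Y + S ≡ T (mod 10)] no forcing yet in column 2 (carry-in 1); T=3 is free and consistent — try it. So T=3.
Step 6. [col 2: Y + S ≡ T (mod 10)] column 2 reads Y+S+carry(1)=T with S=8, T=3; with digits 1,3,5,6,8 already taken and all letters distinct, the only value for Y is 4 ⇒ Y=4.
Step 7. [col 3: K + I ≡ A (mod 10)] from column 3 (K=5, A=6, carry-in 1, digits 1,3,4,5,6,8 already taken and all letters distinct): I must equal 0, so I=0.
Step 8. [col 4: H + Y ≡ B (mod 10)] column 4: given Y=4, B=1, carry-in 0, and digits 0,1,3,4,5,6,8 already taken and all letters distinct, H+Y≡B (mod 10) forces H=7 ⇒ H=7.
Step 9. [col 5: S + I ≡ P (mod 10)] column 5 reads S+I+carry(1)=P with S=8, I=0; with digits 0,1,3,4,5,6,7,8 already taken and all letters distinct, the only value for P is 9 ⇒ P=9.
Step 10. [col 6: S + W ≡ I (mod 10)] column 6 reads S+W+carry(0)=I with S=8, I=0; with digits 0,1,3,4,5,6,7,8,9 already taken and all letters distinct, the only value for W is 2. So W=2.

Answer: A=6, B=1, H=7, I=0, K=5, P=9, S=8, T=3, W=2, Y=4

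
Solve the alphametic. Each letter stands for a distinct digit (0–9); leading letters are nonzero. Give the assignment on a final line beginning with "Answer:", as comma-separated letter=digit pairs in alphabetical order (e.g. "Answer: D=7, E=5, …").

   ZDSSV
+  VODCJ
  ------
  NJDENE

Step 1. [col 1: V + J ≡ E (mod 10)] no forcing yet in column 1 (carry-in 0); V=8 is free and consistent — try it, so V=8.
Step 2. [col 1: V + J ≡ E (mod 10)] column 1 (V + J ≡ E (mod 10), carry-in 0) doesn't pin J yet; pick J=2 and continue. So J=2.
Step 3. [col 1: V + J ≡ E (mod 10)] column 1: given V=8, J=2, carry-in 0, and digits 2,8 already taken and all letters distinct, V+J≡E (mod 10) forces E=0 ⇒ E=0.
Step 4. [col 2: S + C ≡ N (mod 10)] column 2 (S + C ≡ N (mod 10), carry-in 1) doesn't pin C yet; pick C=6 and continue, so C=6.
Step 5. [col 2: S + C ≡ N (mod 10)] no forcing yet in column 2 (carry-in 1); S=4 is free and consistent — try it, so S=4.
Step 6. [col 2: S + C ≡ N (mod 10)] column 2 reads S+C+carry(1)=N with S=4, C=6; with digits 0,2,4,6,8 already taken and all letters distinct, the only value for N is 1 ⇒ N=1.
Step 7. [col 3: S + D ≡ E (mod 10)] column 3 reads S+D+carry(1)=E with S=4, E=0; with digits 0,1,2,4,6,8 already taken and all letters distinct, the only value for D is 5 ⇒ D=5.
Step 8. [col 4: D + O ≡ D (mod 10)] from column 4 (D=5, carry-in 1, digits 0,1,2,4,5,6,8 already taken and all letters distinct): O must equal 9. So O=9.
Step 9. [col 5: Z + V ≡ J (mod 10)] from column 5 (V=8, J=2, carry-in 1, digits 0,1,2,4,5,6,8,9 already taken and all letters distinct): Z must equal 3. So Z=3.

Answer: C=6, D=5, E=0, J=2, N=1, O=9, S=4, V=8, Z=3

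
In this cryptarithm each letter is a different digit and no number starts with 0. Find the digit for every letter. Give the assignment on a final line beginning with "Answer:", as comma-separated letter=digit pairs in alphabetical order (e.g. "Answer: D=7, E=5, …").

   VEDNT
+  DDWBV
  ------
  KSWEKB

Step 1. [K] adding two 5-digit numbers gives at most 5+1 digits, and here it does — K is that final carry and must be 1, so K=1.
Step 2. [col 1: T + V ≡ B (mod 10)] column 1 (T + V ≡ B (mod 10), carry-in 0) doesn't pin T yet; pick T=9 and continue. So T=9.
Step 3. [col 1: T + V ≡ B (mod 10)] V=8 is one option consistent with column 1 (T + V ≡ B (mod 10), carry-in 0) — take it. So V=8.
Step 4. [col 1: T + V ≡ B (mod 10)] from column 1 (T=9, V=8, carry-in 0, digits 1,8,9 already taken and all letters distinct): B must equal 7. So B=7.
Step 5. [col 2: N + B ≡ K (mod 10)] column 2 reads N+B+carry(1)=K with B=7, K=1; with digits 1,7,8,9 already taken and all letters distinct, the only value for N is 3 ⇒ N=3.
Step 6. [col 3: D + W ≡ E (mod 10)] no forcing yet in column 3 (carry-in 1); D=4 is free and consistent — try it, so D=4.
Step 7. [col 3: D + W ≡ E (mod 10)] several values work for W in column 3 (D + W ≡ E (mod 10), carry-in 1); try W=5 ⇒ W=5.
Step 8. [col 3: D + W ≡ E (mod 10)] column 3 reads D+W+carry(1)=E with D=4, W=5; with digits 1,3,4,5,7,8,9 already taken and all letters distinct, the only value for E is 0, so E=0.
Step 9. [col 5: V + D ≡ S (mod 10)] in column 5 we have V+D≡S with carry-in 0; given V=8, D=4 and digits 0,1,3,4,5,7,8,9 already taken and all letters distinct, that pins S to 2 ⇒ S=2.

Answer: B=7, D=4, E=0, K=1, N=3, S=2, T=9, V=8, W=5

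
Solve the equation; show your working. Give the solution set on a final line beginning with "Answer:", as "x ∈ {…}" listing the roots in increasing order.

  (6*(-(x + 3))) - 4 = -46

Step 1. [(6*(-(x + 3))) - 4 = -46] peel the -4: add 4 from each side ⇒ sub: 6*(-(x + 3)) = -42.
Step 2. [6*(-(x + 3)) = -42] 6 out front; divide by 6. So div: -(x + 3) = -7.
Step 3. [-(x + 3) = -7] flip signs both sides. So neg: x + 3 = 7.
Step 4. [x + 3 = 7] +3 is outermost — subtract 3 both sides ⇒ sub: x = 4.

Answer: x ∈ {4}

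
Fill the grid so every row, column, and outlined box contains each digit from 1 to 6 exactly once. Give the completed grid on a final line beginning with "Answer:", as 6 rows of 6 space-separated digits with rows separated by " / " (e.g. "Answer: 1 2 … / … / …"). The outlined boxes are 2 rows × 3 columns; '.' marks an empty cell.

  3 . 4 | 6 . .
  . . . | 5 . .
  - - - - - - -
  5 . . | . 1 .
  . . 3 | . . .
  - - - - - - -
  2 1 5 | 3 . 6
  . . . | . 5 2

Step 1. [r2c3∈{1,2,6}] r2c3 is the only open cell in col 3 admitting 1 ⇒ r2c3=1.
Step 2. [r4c5∈{2,4,6}] across col 5, 6 lands solely at r4c5, so r4c5=6.
Step 3. [r3c3∈{2,6}] r3c3 is the only open cell in col 3 admitting 2. So r3c3=2.
Step 4. [r3c4∈{4}] r3c4's peers cover all but 4 ⇒ r3c4=4.
Step 5. [r2c5∈{2,3,4}] r2c5 is the only open cell in col 5 admitting 3. So r2c5=3.
Step 6. [r2c2∈{2,6}] r2c2 is the only open cell in row 2 admitting 2. So r2c2=2.
Step 7. [r6c2∈{3,4,6}] across row 6, 3 lands solely at r6c2 ⇒ r6c2=3.
Step 8. [r6c1∈{4,6}] row 6 places 4 nowhere but r6c1. So r6c1=4.
Step 9. [r3c2∈{6}] r3c2 has the single candidate 6. So r3c2=6.
Step 10. [r2c1∈{6}] nothing but 6 survives at r2c1. So r2c1=6.
Step 11. [r1c5∈{2}] only 2 remains possible at r1c5. So r1c5=2.
Step 12. [r4c4∈{2}] r4c4 is down to just 2 ⇒ r4c4=2.
Step 13. [r5c5∈{4}] r5c5's peers cover all but 4. So r5c5=4.
Step 14. [r4c2∈{4}] r4c2's peers cover all but 4. So r4c2=4.
Step 15. [r3c6∈{3}] r3c6's peers cover all but 3 ⇒ r3c6=3.
Step 16. [r1c6∈{1}] r1c6 has the single candidate 1, so r1c6=1.
Step 17. [r6c3∈{6}] r6c3's peers cover all but 6 ⇒ r6c3=6.
Step 18. [r4c6∈{5}] r4c6 has the single candidate 5 ⇒ r4c6=5.
Step 19. [r6c4∈{1}] r6c4 is down to just 1, so r6c4=1.
Step 20. [r4c1∈{1}] r4c1 has the single candidate 1. So r4c1=1.
Step 21. [r1c2∈{5}] r1c2 has the single candidate 5 ⇒ r1c2=5.
Step 22. [r2c6∈{4}] nothing but 4 survives at r2c6, so r2c6=4.

Answer: 3 5 4 6 2 1 / 6 2 1 5 3 4 / 5 6 2 4 1 3 / 1 4 3 2 6 5 / 2 1 5 3 4 6 / 4 3 6 1 5 2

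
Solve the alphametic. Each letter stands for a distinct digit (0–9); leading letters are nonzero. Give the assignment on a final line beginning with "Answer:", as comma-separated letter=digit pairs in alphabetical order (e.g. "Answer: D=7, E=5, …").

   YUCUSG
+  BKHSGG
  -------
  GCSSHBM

Step 1. [col 1: G + G ≡ M (mod 10)] column 1 (G + G ≡ M (mod 10), carry-in 0) doesn't pin G yet; pick G=1 and continue, so G=1.
Step 2. [col 1: G + G ≡ M (mod 10)] in column 1 we have G+G≡M with carry-in 0; given G=1 and digits 1 already taken and all letters distinct, that pins M to 2. So M=2.
Step 3. [col 2: S + G ≡ B (mod 10)] column 2 (S + G ≡ B (mod 10), carry-in 0) doesn't pin S yet; pick S=4 and continue, so S=4.
Step 4. [col 2: S + G ≡ B (mod 10)] in column 2 we have S+G≡B with carry-in 0; given S=4, G=1 and digits 1,2,4 already taken and all letters distinct, that pins B to 5 ⇒ B=5.
Step 5. [col 3: U + S ≡ H (mod 10)] no forcing yet in column 3 (carry-in 0); U=6 is free and consistent — try it, so U=6.
Step 6. [col 3: U + S ≡ H (mod 10)] column 3 reads U+S+carry(0)=H with U=6, S=4; with digits 1,2,4,5,6 already taken and all letters distinct, the only value for H is 0. So H=0.
Step 7. [col 4: C + H ≡ S (mod 10)] from column 4 (H=0, S=4, carry-in 1, digits 0,1,2,4,5,6 already taken and all letters distinct): C must equal 3, so C=3.
Step 8. [col 5: U + K ≡ S (mod 10)] column 5: given U=6, S=4, carry-in 0, and digits 0,1,2,3,4,5,6 already taken and all letters distinct, U+K≡S (mod 10) forces K=8. So K=8.
Step 9. [col 6: Y + B ≡ C (mod 10)] from column 6 (B=5, C=3, carry-in 1, digits 0,1,2,3,4,5,6,8 already taken and all letters distinct): Y must equal 7. So Y=7.

Answer: B=5, C=3, G=1, H=0, K=8, M=2, S=4, U=6, Y=7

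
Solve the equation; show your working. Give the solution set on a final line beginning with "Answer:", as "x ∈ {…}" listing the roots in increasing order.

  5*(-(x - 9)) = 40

Step 1. [5*(-(x - 9)) = 40] 5·(inner) — divide through by 5. So div: -(x - 9) = 8.
Step 2. [-(x - 9) = 8] leading − — multiply by −1 ⇒ neg: x - 9 = -8.
Step 3. [x - 9 = -8] the outer -9 inverts by adding 9, so sub: x = 1.

Answer: x ∈ {1}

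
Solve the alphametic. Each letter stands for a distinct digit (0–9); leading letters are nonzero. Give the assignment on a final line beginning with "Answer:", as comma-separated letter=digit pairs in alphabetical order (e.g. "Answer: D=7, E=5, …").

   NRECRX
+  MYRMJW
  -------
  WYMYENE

Step 1. [col 1: X + W ≡ E (mod 10)] several values work for W in column 1 (X + W ≡ E (mod 10), carry-in 0); try W=1. So W=1.
Step 2. [col 1: X + W ≡ E (mod 10)] X=3 is one option consistent with column 1 (X + W ≡ E (mod 10), carry-in 0) — take it. So X=3.
Step 3. [col 1: X + W ≡ E (mod 10)] from column 1 (X=3, W=1, carry-in 0, digits 1,3 already taken and all letters distinct): E must equal 4 ⇒ E=4.
Step 4. [col 2: R + J ≡ N (mod 10)] N=8 is one option consistent with column 2 (R + J ≡ N (mod 10), carry-in 0) — take it, so N=8.
Step 5. [col 2: R + J ≡ N (mod 10)] several values work for R in column 2 (R + J ≡ N (mod 10), carry-in 0); try R=2, so R=2.
Step 6. [col 2: R + J ≡ N (mod 10)] column 2: given R=2, N=8, carry-in 0, and digits 1,2,3,4,8 already taken and all letters distinct, R+J≡N (mod 10) forces J=6, so J=6.
Step 7. [col 3: C + M ≡ E (mod 10)] several values work for C in column 3 (C + M ≡ E (mod 10), carry-in 0); try C=5. So C=5.
Step 8. [col 3: C + M ≡ E (mod 10)] in column 3 we have C+M≡E with carry-in 0; given C=5, E=4 and digits 1,2,3,4,5,6,8 already taken and all letters distinct, that pins M to 9, so M=9.
Step 9. [col 4: E + R ≡ Y (mod 10)] column 4 reads E+R+carry(1)=Y with E=4, R=2; with digits 1,2,3,4,5,6,8,9 already taken and all letters distinct, the only value for Y is 7. So Y=7.

Answer: C=5, E=4, J=6, M=9, N=8, R=2, W=1, X=3, Y=7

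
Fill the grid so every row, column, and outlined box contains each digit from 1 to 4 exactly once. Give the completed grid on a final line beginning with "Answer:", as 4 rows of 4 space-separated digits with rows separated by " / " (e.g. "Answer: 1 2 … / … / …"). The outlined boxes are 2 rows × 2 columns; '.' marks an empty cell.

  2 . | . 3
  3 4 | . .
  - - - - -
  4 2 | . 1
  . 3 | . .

Step 1. [r2c4∈{2}] r2c4 has the single candidate 2 ⇒ r2c4=2.
Step 2. [r1c3∈{1,4}] across row 1, 4 lands solely at r1c3, so r1c3=4.
Step 3. [r1c2∈{1}] r1c2 has the single candidate 1, so r1c2=1.
Step 4. [r2c3∈{1}] r2c3 is down to just 1 ⇒ r2c3=1.
Step 5. [r4c4∈{4}] only 4 remains possible at r4c4. So r4c4=4.
Step 6. [r4c3∈{2}] nothing but 2 survives at r4c3, so r4c3=2.
Step 7. [r4c1∈{1}] r4c1 has the single candidate 1 ⇒ r4c1=1.
Step 8. [r3c3∈{3}] nothing but 3 survives at r3c3, so r3c3=3.

Answer: 2 1 4 3 / 3 4 1 2 / 4 2 3 1 / 1 3 2 4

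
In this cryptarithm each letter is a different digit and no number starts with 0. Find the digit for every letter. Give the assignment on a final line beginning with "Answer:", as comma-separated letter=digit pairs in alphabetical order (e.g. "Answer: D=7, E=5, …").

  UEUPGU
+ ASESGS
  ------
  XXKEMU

Step 1. [col 1: U + S ≡ U (mod 10)] column 1 reads U+S+carry(0)=U with nothing yet; with all letters distinct, none taken yet, the only value for S is 0, so S=0.
Step 2. [col 1: U + S ≡ U (mod 10)] U=5 is one option consistent with column 1 (U + S ≡ U (mod 10), carry-in 0) — take it, so U=5.
Step 3. [col 2: G + G ≡ M (mod 10)] column 2 (G + G ≡ M (mod 10), carry-in 0) doesn't pin G yet; pick G=6 and continue, so G=6.
Step 4. [col 2: G + G ≡ M (mod 10)] in column 2 we have G+G≡M with carry-in 0; given G=6 and digits 0,5,6 already taken and all letters distinct, that pins M to 2, so M=2.
Step 5. [col 3: P + S ≡ E (mod 10)] column 3 (P + S ≡ E (mod 10), carry-in 1) doesn't pin P yet; pick P=7 and continue ⇒ P=7.
Step 6. [col 3: P + S ≡ E (mod 10)] from column 3 (P=7, S=0, carry-in 1, digits 0,2,5,6,7 already taken and all letters distinct): E must equal 8. So E=8.
Step 7. [col 4: U + E ≡ K (mod 10)] in column 4 we have U+E≡K with carry-in 0; given U=5, E=8 and digits 0,2,5,6,7,8 already taken and all letters distinct, that pins K to 3. So K=3.
Step 8. [col 5: E + S ≡ X (mod 10)] column 5: given E=8, S=0, carry-in 1, and digits 0,2,3,5,6,7,8 already taken and all letters distinct, E+S≡X (mod 10) forces X=9 ⇒ X=9.
Step 9. [col 6: U + A ≡ X (mod 10)] column 6 reads U+A+carry(0)=X with U=5, X=9; with digits 0,2,3,5,6,7,8,9 already taken and all letters distinct, the only value for A is 4. So A=4.

Answer: A=4, E=8, G=6, K=3, M=2, P=7, S=0, U=5, X=9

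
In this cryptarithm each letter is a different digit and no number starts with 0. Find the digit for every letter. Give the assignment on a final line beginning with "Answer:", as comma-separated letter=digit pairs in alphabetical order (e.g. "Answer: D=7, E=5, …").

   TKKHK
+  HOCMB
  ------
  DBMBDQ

Step 1. [D] the sum has 6 digits but both addends have 5; that extra leading digit D is the final carry, namely 1 ⇒ D=1.
Step 2. [col 1: K + B ≡ Q (mod 10)] K=3 is one option consistent with column 1 (K + B ≡ Q (mod 10), carry-in 0) — take it, so K=3.
Step 3. [col 1: K + B ≡ Q (mod 10)] column 1 (K + B ≡ Q (mod 10), carry-in 0) doesn't pin Q yet; pick Q=7 and continue ⇒ Q=7.
Step 4. [col 1: K + B ≡ Q (mod 10)] column 1 reads K+B+carry(0)=Q with K=3, Q=7; with digits 1,3,7 already taken and all letters distinct, the only value for B is 4. So B=4.
Step 5. [col 2: H + M ≡ D (mod 10)] no forcing yet in column 2 (carry-in 0); M=5 is free and consistent — try it, so M=5.
Step 6. [col 2: H + M ≡ D (mod 10)] in column 2 we have H+M≡D with carry-in 0; given M=5, D=1 and digits 1,3,4,5,7 already taken and all letters distinct, that pins H to 6. So H=6.
Step 7. [col 3: K + C ≡ B (mod 10)] from column 3 (K=3, B=4, carry-in 1, digits 1,3,4,5,6,7 already taken and all letters distinct): C must equal 0. So C=0.
Step 8. [col 4: K + O ≡ M (mod 10)] column 4: given K=3, M=5, carry-in 0, and digits 0,1,3,4,5,6,7 already taken and all letters distinct, K+O≡M (mod 10) forces O=2, so O=2.
Step 9. [col 5: T + H ≡ B (mod 10)] column 5: given H=6, B=4, carry-in 0, and digits 0,1,2,3,4,5,6,7 already taken and all letters distinct, T+H≡B (mod 10) forces T=8, so T=8.

Answer: B=4, C=0, D=1, H=6, K=3, M=5, O=2, Q=7, T=8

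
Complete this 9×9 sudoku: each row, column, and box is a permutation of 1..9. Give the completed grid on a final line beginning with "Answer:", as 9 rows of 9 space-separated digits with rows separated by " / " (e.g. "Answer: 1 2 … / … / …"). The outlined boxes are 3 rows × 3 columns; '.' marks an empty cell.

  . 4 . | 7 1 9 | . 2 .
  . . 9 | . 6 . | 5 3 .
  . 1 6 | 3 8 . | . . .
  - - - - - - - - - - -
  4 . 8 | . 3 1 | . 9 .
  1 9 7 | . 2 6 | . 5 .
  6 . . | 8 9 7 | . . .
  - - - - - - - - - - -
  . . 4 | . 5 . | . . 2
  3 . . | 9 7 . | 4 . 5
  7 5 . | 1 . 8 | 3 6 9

Step 1. [r2c4∈{2,4}] r2c4 is the only open cell in col 4 admitting 2. So r2c4=2.
Step 2. [r2c9∈{1,4,7,8}] row 2 places 1 nowhere but r2c9. So r2c9=1.
Step 3. [r4c2∈{2}] r4c2 has the single candidate 2. So r4c2=2.
Step 4. [r2c1∈{8}] nothing but 8 survives at r2c1. So r2c1=8.
Step 5. [r5c9∈{3,4,8}] 3 has one home in row 5: r5c9 ⇒ r5c9=3.
Step 6. [r6c3∈{3,5}] in row 6, 5 fits only at r6c3 ⇒ r6c3=5.
Step 7. [r8c2∈{6,8}] 6 has one home in row 8: r8c2, so r8c2=6.
Step 8. [r8c8∈{1,8}] row 8 places 8 nowhere but r8c8. So r8c8=8.
Step 9. [r3c6∈{4,5}] r3c6 is the only open cell in col 6 admitting 5. So r3c6=5.
Step 10. [r1c9∈{6,8}] 8 has one home in col 9: r1c9. So r1c9=8.
Step 11. [r6c9∈{4}] only 4 remains possible at r6c9, so r6c9=4.
Step 12. [r3c9∈{7}] r3c9's peers cover all but 7. So r3c9=7.
Step 13. [r6c8∈{1}] only 1 remains possible at r6c8, so r6c8=1.
Step 14. [r4c7∈{6,7}] across row 4, 7 lands solely at r4c7 ⇒ r4c7=7.
Step 15. [r8c6∈{2}] only 2 remains possible at r8c6, so r8c6=2.
Step 16. [r3c8∈{4}] nothing but 4 survives at r3c8 ⇒ r3c8=4.
Step 17. [r7c4∈{6}] only 6 remains possible at r7c4. So r7c4=6.
Step 18. [r7c6∈{3}] r7c6 is down to just 3. So r7c6=3.
Step 19. [r4c9∈{6}] r4c9 is down to just 6. So r4c9=6.
Step 20. [r1c7∈{6}] r1c7 is down to just 6 ⇒ r1c7=6.
Step 21. [r2c2∈{7}] nothing but 7 survives at r2c2. So r2c2=7.
Step 22. [r9c3∈{2}] r9c3 is down to just 2, so r9c3=2.
Step 23. [r5c4∈{4}] r5c4's peers cover all but 4 ⇒ r5c4=4.
Step 24. [r8c3∈{1}] r8c3's peers cover all but 1, so r8c3=1.
Step 25. [r4c4∈{5}] only 5 remains possible at r4c4. So r4c4=5.
Step 26. [r2c6∈{4}] r2c6's peers cover all but 4. So r2c6=4.
Step 27. [r1c3∈{3}] r1c3's peers cover all but 3. So r1c3=3.
Step 28. [r6c7∈{2}] nothing but 2 survives at r6c7, so r6c7=2.
Step 29. [r5c7∈{8}] only 8 remains possible at r5c7, so r5c7=8.
Step 30. [r9c5∈{4}] r9c5 is down to just 4, so r9c5=4.
Step 31. [r1c1∈{5}] r1c1 has the single candidate 5. So r1c1=5.
Step 32. [r6c2∈{3}] r6c2 is down to just 3, so r6c2=3.
Step 33. [r7c8∈{7}] nothing but 7 survives at r7c8 ⇒ r7c8=7.
Step 34. [r3c1∈{2}] only 2 remains possible at r3c1 ⇒ r3c1=2.
Step 35. [r7c2∈{8}] r7c2 has the single candidate 8 ⇒ r7c2=8.
Step 36. [r7c1∈{9}] r7c1's peers cover all but 9. So r7c1=9.
Step 37. [r3c7∈{9}] nothing but 9 survives at r3c7 ⇒ r3c7=9.
Step 38. [r7c7∈{1}] r7c7 has the single candidate 1. So r7c7=1.

Answer: 5 4 3 7 1 9 6 2 8 / 8 7 9 2 6 4 5 3 1 / 2 1 6 3 8 5 9 4 7 / 4 2 8 5 3 1 7 9 6 / 1 9 7 4 2 6 8 5 3 / 6 3 5 8 9 7 2 1 4 / 9 8 4 6 5 3 1 7 2 / 3 6 1 9 7 2 4 8 5 / 7 5 2 1 4 8 3 6 9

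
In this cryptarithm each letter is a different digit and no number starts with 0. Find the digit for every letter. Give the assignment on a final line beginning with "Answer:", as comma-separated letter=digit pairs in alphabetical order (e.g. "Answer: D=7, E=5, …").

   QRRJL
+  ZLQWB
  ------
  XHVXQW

Step 1. [col 1: L + B ≡ W (mod 10)] no forcing yet in column 1 (carry-in 0); B=7 is free and consistent — try it ⇒ B=7.
Step 2. [col 1: L + B ≡ W (mod 10)] column 1 (L + B ≡ W (mod 10), carry-in 0) doesn't pin L yet; pick L=3 and continue. So L=3.
Step 3. [X] adding two 5-digit numbers gives at most 5+1 digits, and here it does — X is that final carry and must be 1 ⇒ X=1.
Step 4. [col 1: L + B ≡ W (mod 10)] from column 1 (L=3, B=7, carry-in 0, digits 1,3,7 already taken and all letters distinct): W must equal 0 ⇒ W=0.
Step 5. [col 2: J + W ≡ Q (mod 10)] J=8 is one option consistent with column 2 (J + W ≡ Q (mod 10), carry-in 1) — take it, so J=8.
Step 6. [col 2: J + W ≡ Q (mod 10)] column 2 reads J+W+carry(1)=Q with J=8, W=0; with digits 0,1,3,7,8 already taken and all letters distinct, the only value for Q is 9, so Q=9.
Step 7. [col 3: R + Q ≡ X (mod 10)] from column 3 (Q=9, X=1, carry-in 0, digits 0,1,3,7,8,9 already taken and all letters distinct): R must equal 2. So R=2.
Step 8. [col 4: R + L ≡ V (mod 10)] column 4 reads R+L+carry(1)=V with R=2, L=3; with digits 0,1,2,3,7,8,9 already taken and all letters distinct, the only value for V is 6, so V=6.
Step 9. [col 5: Q + Z ≡ H (mod 10)] column 5: given Q=9, carry-in 0, and digits 0,1,2,3,6,7,8,9 already taken and all letters distinct, Q+Z≡H (mod 10) forces H=4 ⇒ H=4.
Step 10. [col 5: Q + Z ≡ H (mod 10)] column 5: given Q=9, H=4, carry-in 0, and digits 0,1,2,3,4,6,7,8,9 already taken and all letters distinct, Q+Z≡H (mod 10) forces Z=5 ⇒ Z=5.

Answer: B=7, H=4, J=8, L=3, Q=9, R=2, V=6, W=0, X=1, Z=5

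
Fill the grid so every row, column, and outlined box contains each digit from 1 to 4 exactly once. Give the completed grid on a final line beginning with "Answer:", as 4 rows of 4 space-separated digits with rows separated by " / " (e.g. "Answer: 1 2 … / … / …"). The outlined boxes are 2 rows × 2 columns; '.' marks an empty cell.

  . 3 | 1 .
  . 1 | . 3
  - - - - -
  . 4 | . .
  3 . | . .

Step 1. [r4c4∈{1,2,4}] 1 has one home in row 4: r4c4. So r4c4=1.
Step 2. [r3c4∈{2}] r3c4 has the single candidate 2 ⇒ r3c4=2.
Step 3. [r2c3∈{2,4}] r2c3 is the only open cell in col 3 admitting 2, so r2c3=2.
Step 4. [r2c1∈{4}] r2c1 is down to just 4, so r2c1=4.
Step 5. [r3c3∈{3}] r3c3's peers cover all but 3. So r3c3=3.
Step 6. [r4c3∈{4}] r4c3's peers cover all but 4 ⇒ r4c3=4.
Step 7. [r1c1∈{2}] only 2 remains possible at r1c1. So r1c1=2.
Step 8. [r1c4∈{4}] r1c4 is down to just 4. So r1c4=4.
Step 9. [r3c1∈{1}] r3c1's peers cover all but 1 ⇒ r3c1=1.
Step 10. [r4c2∈{2}] r4c2 has the single candidate 2. So r4c2=2.

Answer: 2 3 1 4 / 4 1 2 3 / 1 4 3 2 / 3 2 4 1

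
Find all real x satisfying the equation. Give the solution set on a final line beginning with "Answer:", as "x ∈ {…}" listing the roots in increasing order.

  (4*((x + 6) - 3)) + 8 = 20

Step 1. [(4*((x + 6) - 3)) + 8 = 20] common factor 4 (LHS and 20) — divide through. So factor: ((x + 6) - 3) + 2 = 5.
Step 2. [((x + 6) - 3) + 2 = 5] the outer +2 inverts by subtracting 2 ⇒ sub: (x + 6) - 3 = 3.
Step 3. [(x + 6) - 3 = 3] 3 comes off first (add 3), so sub: x + 6 = 6.
Step 4. [x + 6 = 6] subtract 6: x sits inside (… + 6) ⇒ sub: x = 0.

Answer: x ∈ {0}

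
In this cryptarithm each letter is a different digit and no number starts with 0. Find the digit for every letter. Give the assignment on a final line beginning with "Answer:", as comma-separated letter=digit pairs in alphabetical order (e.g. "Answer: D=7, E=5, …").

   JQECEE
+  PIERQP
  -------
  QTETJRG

Step 1. [col 1: E + P ≡ G (mod 10)] several values work for P in column 1 (E + P ≡ G (mod 10), carry-in 0); try P=7, so P=7.
Step 2. [col 1: E + P ≡ G (mod 10)] column 1 (E + P ≡ G (mod 10), carry-in 0) doesn't pin G yet; pick G=0 and continue. So G=0.
Step 3. [col 1: E + P ≡ G (mod 10)] column 1: given P=7, G=0, carry-in 0, and digits 0,7 already taken and all letters distinct, E+P≡G (mod 10) forces E=3, so E=3.
Step 4. [col 2: E + Q ≡ R (mod 10)] no forcing yet in column 2 (carry-in 1); Q=1 is free and consistent — try it. So Q=1.
Step 5. [col 2: E + Q ≡ R (mod 10)] in column 2 we have E+Q≡R with carry-in 1; given E=3, Q=1 and digits 0,1,3,7 already taken and all letters distinct, that pins R to 5, so R=5.
Step 6. [col 3: C + R ≡ J (mod 10)] J=9 is one option consistent with column 3 (C + R ≡ J (mod 10), carry-in 0) — take it ⇒ J=9.
Step 7. [col 3: C + R ≡ J (mod 10)] in column 3 we have C+R≡J with carry-in 0; given R=5, J=9 and digits 0,1,3,5,7,9 already taken and all letters distinct, that pins C to 4 ⇒ C=4.
Step 8. [col 4: E + E ≡ T (mod 10)] column 4 reads E+E+carry(0)=T with E=3; with digits 0,1,3,4,5,7,9 already taken and all letters distinct, the only value for T is 6, so T=6.
Step 9. [col 5: Q + I ≡ E (mod 10)] in column 5 we have Q+I≡E with carry-in 0; given Q=1, E=3 and digits 0,1,3,4,5,6,7,9 already taken and all letters distinct, that pins I to 2, so I=2.

Answer: C=4, E=3, G=0, I=2, J=9, P=7, Q=1, R=5, T=6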